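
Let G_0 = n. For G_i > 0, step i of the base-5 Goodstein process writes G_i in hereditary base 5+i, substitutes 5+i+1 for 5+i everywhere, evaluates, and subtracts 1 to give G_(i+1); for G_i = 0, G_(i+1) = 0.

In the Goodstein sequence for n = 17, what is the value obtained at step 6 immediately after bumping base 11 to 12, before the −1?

base 5: 17 = 3·5 + 2; at 6: 3·6 + 2 = 20; next = 19
base 6: 19 = 3·6 + 1; at 7: 3·7 + 1 = 22; next = 21
base 7: 21 = 3·7; at 8: 3·8 = 24; next = 23
base 8: 23 = 2·8 + 7; at 9: 2·9 + 7 = 25; next = 24
base 9: 24 = 2·9 + 6; at 10: 2·10 + 6 = 26; next = 25
base 10: 25 = 2·10 + 5; at 11: 2·11 + 5 = 27; next = 26
base 11: 26 = 2·11 + 4; at 12: 2·12 + 4 = 28; next = 27

28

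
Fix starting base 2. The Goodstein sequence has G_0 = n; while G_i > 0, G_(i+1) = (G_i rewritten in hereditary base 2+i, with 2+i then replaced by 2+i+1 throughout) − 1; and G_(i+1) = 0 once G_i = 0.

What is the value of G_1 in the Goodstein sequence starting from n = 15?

111

base 2: 15 = 2^(2 + 1) + 2^2 + 2 + 1; at 3: 3^(3 + 1) + 3^3 + 3 + 1 = 112; next = 111
base 3: 111 = 3^(3 + 1) + 3^3 + 3; at 4: 4^(4 + 1) + 4^4 + 4 = 1284; next = 1283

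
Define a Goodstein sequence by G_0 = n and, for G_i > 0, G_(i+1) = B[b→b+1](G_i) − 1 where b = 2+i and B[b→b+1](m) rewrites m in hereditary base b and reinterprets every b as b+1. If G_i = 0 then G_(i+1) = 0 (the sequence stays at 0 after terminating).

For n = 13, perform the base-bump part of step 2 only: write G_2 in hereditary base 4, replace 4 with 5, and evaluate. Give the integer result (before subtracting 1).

16093

G_0=13  [base 2] 2^(2 + 1) + 2^2 + 1  →[2↦3]→  3^(3 + 1) + 3^3 + 1 = 109  −1 ⇒ G_1=108
G_1=108  [base 3] 3^(3 + 1) + 3^3  →[3↦4]→  4^(4 + 1) + 4^4 = 1280  −1 ⇒ G_2=1279
G_2=1279  [base 4] 4^(4 + 1) + 3·4^3 + 3·4^2 + 3·4 + 3  →[4↦5]→  5^(5 + 1) + 3·5^3 + 3·5^2 + 3·5 + 3 = 16093  −1 ⇒ G_3=16092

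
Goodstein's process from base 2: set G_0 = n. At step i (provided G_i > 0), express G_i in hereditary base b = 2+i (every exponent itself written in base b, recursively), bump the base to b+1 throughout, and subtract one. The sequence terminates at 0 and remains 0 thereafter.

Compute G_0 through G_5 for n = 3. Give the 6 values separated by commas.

base 2: 3 = 2 + 1; at 3: 3 + 1 = 4; next = 3
base 3: 3 = 3; at 4: 4 = 4; next = 3
base 4: 3 = 3; at 5: 3 = 3; next = 2
base 5: 2 = 2; at 6: 2 = 2; next = 1
base 6: 1 = 1; at 7: 1 = 1; next = 0

3, 3, 3, 2, 1, 0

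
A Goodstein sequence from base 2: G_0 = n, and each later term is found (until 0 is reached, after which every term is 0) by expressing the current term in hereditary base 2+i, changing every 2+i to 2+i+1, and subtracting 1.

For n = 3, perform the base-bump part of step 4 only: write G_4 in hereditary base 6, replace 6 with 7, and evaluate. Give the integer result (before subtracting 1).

1

[0] 3 ≡ 2 + 1 (base 2). Lift 3: 4. −1: 3.
[1] 3 ≡ 3 (base 3). Lift 4: 4. −1: 3.
[2] 3 ≡ 3 (base 4). Lift 5: 3. −1: 2.
[3] 2 ≡ 2 (base 5). Lift 6: 2. −1: 1.
[4] 1 ≡ 1 (base 6). Lift 7: 1. −1: 0.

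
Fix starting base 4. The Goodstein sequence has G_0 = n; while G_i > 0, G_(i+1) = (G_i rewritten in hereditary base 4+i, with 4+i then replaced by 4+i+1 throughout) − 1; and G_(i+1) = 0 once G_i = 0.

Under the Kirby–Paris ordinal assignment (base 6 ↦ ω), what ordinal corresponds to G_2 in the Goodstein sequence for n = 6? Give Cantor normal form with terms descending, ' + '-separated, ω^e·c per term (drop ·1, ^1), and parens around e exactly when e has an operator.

ω

base 4: 6 = 4 + 2; at 5: 5 + 2 = 7; next = 6
base 5: 6 = 5 + 1; at 6: 6 + 1 = 7; next = 6
base 6: 6 = 6; at 7: 7 = 7; next = 6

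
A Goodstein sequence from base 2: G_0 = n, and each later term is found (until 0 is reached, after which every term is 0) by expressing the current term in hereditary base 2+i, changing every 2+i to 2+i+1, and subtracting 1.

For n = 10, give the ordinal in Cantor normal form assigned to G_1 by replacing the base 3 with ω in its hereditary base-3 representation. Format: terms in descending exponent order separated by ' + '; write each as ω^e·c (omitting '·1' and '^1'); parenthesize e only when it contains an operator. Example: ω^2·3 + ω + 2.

ω^(ω + 1) + 2

i=0: 10 = 2^(2 + 1) + 2 (b=2); 2→3: 3^(3 + 1) + 3 = 84; 84−1 = 83
i=1: 83 = 3^(3 + 1) + 2 (b=3); 3→4: 4^(4 + 1) + 2 = 1026; 1026−1 = 1025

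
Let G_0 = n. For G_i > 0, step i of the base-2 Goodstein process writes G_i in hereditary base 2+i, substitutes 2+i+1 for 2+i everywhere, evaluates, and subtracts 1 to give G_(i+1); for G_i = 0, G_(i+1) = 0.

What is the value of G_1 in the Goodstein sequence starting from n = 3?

G_0=3  [base 2] 2 + 1  →[2↦3]→  3 + 1 = 4  −1 ⇒ G_1=3
G_1=3  [base 3] 3  →[3↦4]→  4 = 4  −1 ⇒ G_2=3

3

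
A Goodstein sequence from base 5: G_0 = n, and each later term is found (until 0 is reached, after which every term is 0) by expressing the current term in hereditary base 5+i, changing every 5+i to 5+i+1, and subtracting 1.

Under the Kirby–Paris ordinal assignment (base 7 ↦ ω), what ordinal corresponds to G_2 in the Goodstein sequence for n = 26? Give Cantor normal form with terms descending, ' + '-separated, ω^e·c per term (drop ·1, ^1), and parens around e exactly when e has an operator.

ω·6 + 6

[0] 26 ≡ 5^2 + 1 (base 5). Lift 6: 37. −1: 36.
[1] 36 ≡ 6^2 (base 6). Lift 7: 49. −1: 48.
[2] 48 ≡ 6·7 + 6 (base 7). Lift 8: 54. −1: 53.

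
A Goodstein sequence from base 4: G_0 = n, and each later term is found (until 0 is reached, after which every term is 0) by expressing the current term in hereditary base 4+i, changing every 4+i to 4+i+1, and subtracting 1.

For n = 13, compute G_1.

15

G_0 = 13. HB_4(13) = 3·4 + 1. Bump = 16. G_1 = 15.
G_1 = 15. HB_5(15) = 3·5. Bump = 18. G_2 = 17.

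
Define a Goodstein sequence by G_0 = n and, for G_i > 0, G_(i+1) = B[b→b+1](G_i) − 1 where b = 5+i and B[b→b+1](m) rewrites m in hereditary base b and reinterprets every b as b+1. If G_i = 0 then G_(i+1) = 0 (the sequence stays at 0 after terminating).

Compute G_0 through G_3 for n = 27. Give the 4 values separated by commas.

step 0: 27 = 5^2 + 2; sub 6 for 5: 6^2 + 2; = 38; G_1 = 38−1 = 37
step 1: 37 = 6^2 + 1; sub 7 for 6: 7^2 + 1; = 50; G_2 = 50−1 = 49
step 2: 49 = 7^2; sub 8 for 7: 8^2; = 64; G_3 = 64−1 = 63

27, 37, 49, 63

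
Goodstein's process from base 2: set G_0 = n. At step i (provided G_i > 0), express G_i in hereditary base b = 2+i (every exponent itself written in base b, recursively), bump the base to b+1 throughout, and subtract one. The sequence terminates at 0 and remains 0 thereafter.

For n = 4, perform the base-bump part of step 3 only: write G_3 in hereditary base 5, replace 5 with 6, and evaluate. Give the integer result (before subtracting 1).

84

G_0 = 4. HB_2(4) = 2^2. Bump = 27. G_1 = 26.
G_1 = 26. HB_3(26) = 2·3^2 + 2·3 + 2. Bump = 42. G_2 = 41.
G_2 = 41. HB_4(41) = 2·4^2 + 2·4 + 1. Bump = 61. G_3 = 60.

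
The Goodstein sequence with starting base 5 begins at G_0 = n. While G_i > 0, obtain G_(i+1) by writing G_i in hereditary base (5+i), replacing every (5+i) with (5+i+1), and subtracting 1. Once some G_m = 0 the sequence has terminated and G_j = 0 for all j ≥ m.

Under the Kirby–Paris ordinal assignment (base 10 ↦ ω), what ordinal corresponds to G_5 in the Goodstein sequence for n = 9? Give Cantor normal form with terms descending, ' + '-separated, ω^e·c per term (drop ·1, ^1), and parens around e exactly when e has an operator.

step 0: 9 = 5 + 4; sub 6 for 5: 6 + 4; = 10; G_1 = 10−1 = 9
step 1: 9 = 6 + 3; sub 7 for 6: 7 + 3; = 10; G_2 = 10−1 = 9
step 2: 9 = 7 + 2; sub 8 for 7: 8 + 2; = 10; G_3 = 10−1 = 9
step 3: 9 = 8 + 1; sub 9 for 8: 9 + 1; = 10; G_4 = 10−1 = 9
step 4: 9 = 9; sub 10 for 9: 10; = 10; G_5 = 10−1 = 9
step 5: 9 = 9; sub 11 for 10: 9; = 9; G_6 = 9−1 = 8

9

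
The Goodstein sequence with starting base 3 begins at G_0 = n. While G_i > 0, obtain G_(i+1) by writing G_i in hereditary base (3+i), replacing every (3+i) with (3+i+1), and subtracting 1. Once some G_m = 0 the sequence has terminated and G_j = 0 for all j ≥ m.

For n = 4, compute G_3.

3

G_0=4  [base 3] 3 + 1  →[3↦4]→  4 + 1 = 5  −1 ⇒ G_1=4
G_1=4  [base 4] 4  →[4↦5]→  5 = 5  −1 ⇒ G_2=4
G_2=4  [base 5] 4  →[5↦6]→  4 = 4  −1 ⇒ G_3=3
G_3=3  [base 6] 3  →[6↦7]→  3 = 3  −1 ⇒ G_4=2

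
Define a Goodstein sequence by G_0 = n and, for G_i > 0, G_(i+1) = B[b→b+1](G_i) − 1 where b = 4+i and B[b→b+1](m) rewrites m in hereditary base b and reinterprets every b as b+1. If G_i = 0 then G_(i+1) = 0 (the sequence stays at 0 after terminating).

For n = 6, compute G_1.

step 0: 6 = 4 + 2; sub 5 for 4: 5 + 2; = 7; G_1 = 7−1 = 6
step 1: 6 = 5 + 1; sub 6 for 5: 6 + 1; = 7; G_2 = 7−1 = 6

6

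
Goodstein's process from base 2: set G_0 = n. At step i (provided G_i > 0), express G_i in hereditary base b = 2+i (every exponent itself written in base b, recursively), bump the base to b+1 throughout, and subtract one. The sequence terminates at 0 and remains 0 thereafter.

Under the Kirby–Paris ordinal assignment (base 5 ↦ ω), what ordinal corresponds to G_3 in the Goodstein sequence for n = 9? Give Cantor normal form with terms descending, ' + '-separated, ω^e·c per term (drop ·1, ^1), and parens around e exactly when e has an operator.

ω^ω·3 + ω^3·3 + ω^2·3 + ω·3 + 2

step 0: 9 = 2^(2 + 1) + 1; sub 3 for 2: 3^(3 + 1) + 1; = 82; G_1 = 82−1 = 81
step 1: 81 = 3^(3 + 1); sub 4 for 3: 4^(4 + 1); = 1024; G_2 = 1024−1 = 1023
step 2: 1023 = 3·4^4 + 3·4^3 + 3·4^2 + 3·4 + 3; sub 5 for 4: 3·5^5 + 3·5^3 + 3·5^2 + 3·5 + 3; = 9843; G_3 = 9843−1 = 9842
step 3: 9842 = 3·5^5 + 3·5^3 + 3·5^2 + 3·5 + 2; sub 6 for 5: 3·6^6 + 3·6^3 + 3·6^2 + 3·6 + 2; = 140744; G_4 = 140744−1 = 140743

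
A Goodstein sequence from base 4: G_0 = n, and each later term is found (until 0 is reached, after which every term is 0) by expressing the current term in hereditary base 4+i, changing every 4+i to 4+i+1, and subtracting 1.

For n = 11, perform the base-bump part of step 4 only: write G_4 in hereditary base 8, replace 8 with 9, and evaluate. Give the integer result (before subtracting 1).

16

[0] 11 ≡ 2·4 + 3 (base 4). Lift 5: 13. −1: 12.
[1] 12 ≡ 2·5 + 2 (base 5). Lift 6: 14. −1: 13.
[2] 13 ≡ 2·6 + 1 (base 6). Lift 7: 15. −1: 14.
[3] 14 ≡ 2·7 (base 7). Lift 8: 16. −1: 15.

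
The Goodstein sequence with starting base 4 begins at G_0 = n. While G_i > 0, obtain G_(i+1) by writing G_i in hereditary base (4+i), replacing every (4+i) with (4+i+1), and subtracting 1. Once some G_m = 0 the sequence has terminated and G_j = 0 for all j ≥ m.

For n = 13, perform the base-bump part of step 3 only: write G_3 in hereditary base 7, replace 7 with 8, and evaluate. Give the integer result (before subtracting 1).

base 4: 13 = 3·4 + 1; at 5: 3·5 + 1 = 16; next = 15
base 5: 15 = 3·5; at 6: 3·6 = 18; next = 17
base 6: 17 = 2·6 + 5; at 7: 2·7 + 5 = 19; next = 18
base 7: 18 = 2·7 + 4; at 8: 2·8 + 4 = 20; next = 19

20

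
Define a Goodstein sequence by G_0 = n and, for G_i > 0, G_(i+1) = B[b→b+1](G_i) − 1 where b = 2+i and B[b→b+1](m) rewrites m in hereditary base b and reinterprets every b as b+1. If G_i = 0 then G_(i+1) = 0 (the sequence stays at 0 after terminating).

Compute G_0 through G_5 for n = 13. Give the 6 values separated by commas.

13, 108, 1279, 16092, 280711, 5765998

base 2: 13 = 2^(2 + 1) + 2^2 + 1; at 3: 3^(3 + 1) + 3^3 + 1 = 109; next = 108
base 3: 108 = 3^(3 + 1) + 3^3; at 4: 4^(4 + 1) + 4^4 = 1280; next = 1279
base 4: 1279 = 4^(4 + 1) + 3·4^3 + 3·4^2 + 3·4 + 3; at 5: 5^(5 + 1) + 3·5^3 + 3·5^2 + 3·5 + 3 = 16093; next = 16092
base 5: 16092 = 5^(5 + 1) + 3·5^3 + 3·5^2 + 3·5 + 2; at 6: 6^(6 + 1) + 3·6^3 + 3·6^2 + 3·6 + 2 = 280712; next = 280711
base 6: 280711 = 6^(6 + 1) + 3·6^3 + 3·6^2 + 3·6 + 1; at 7: 7^(7 + 1) + 3·7^3 + 3·7^2 + 3·7 + 1 = 5765999; next = 5765998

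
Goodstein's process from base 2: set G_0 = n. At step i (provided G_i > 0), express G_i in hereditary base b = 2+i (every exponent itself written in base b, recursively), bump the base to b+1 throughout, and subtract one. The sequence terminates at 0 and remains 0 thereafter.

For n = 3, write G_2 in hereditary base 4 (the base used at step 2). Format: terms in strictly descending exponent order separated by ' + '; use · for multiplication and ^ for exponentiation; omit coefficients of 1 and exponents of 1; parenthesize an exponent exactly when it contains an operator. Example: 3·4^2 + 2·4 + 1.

step 0: 3 = 2 + 1; sub 3 for 2: 3 + 1; = 4; G_1 = 4−1 = 3
step 1: 3 = 3; sub 4 for 3: 4; = 4; G_2 = 4−1 = 3
step 2: 3 = 3; sub 5 for 4: 3; = 3; G_3 = 3−1 = 2

3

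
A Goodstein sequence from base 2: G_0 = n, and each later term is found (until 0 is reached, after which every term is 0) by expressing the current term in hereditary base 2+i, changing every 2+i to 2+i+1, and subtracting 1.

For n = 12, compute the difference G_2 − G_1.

step 0: 12 = 2^(2 + 1) + 2^2; sub 3 for 2: 3^(3 + 1) + 3^3; = 108; G_1 = 108−1 = 107
step 1: 107 = 3^(3 + 1) + 2·3^2 + 2·3 + 2; sub 4 for 3: 4^(4 + 1) + 2·4^2 + 2·4 + 2; = 1066; G_2 = 1066−1 = 1065

958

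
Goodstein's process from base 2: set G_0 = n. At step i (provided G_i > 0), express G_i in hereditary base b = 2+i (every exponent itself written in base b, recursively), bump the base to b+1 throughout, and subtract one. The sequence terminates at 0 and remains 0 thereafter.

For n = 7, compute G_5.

823543

G_0=7  [base 2] 2^2 + 2 + 1  →[2↦3]→  3^3 + 3 + 1 = 31  −1 ⇒ G_1=30
G_1=30  [base 3] 3^3 + 3  →[3↦4]→  4^4 + 4 = 260  −1 ⇒ G_2=259
G_2=259  [base 4] 4^4 + 3  →[4↦5]→  5^5 + 3 = 3128  −1 ⇒ G_3=3127
G_3=3127  [base 5] 5^5 + 2  →[5↦6]→  6^6 + 2 = 46658  −1 ⇒ G_4=46657
G_4=46657  [base 6] 6^6 + 1  →[6↦7]→  7^7 + 1 = 823544  −1 ⇒ G_5=823543
G_5=823543  [base 7] 7^7  →[7↦8]→  8^8 = 16777216  −1 ⇒ G_6=16777215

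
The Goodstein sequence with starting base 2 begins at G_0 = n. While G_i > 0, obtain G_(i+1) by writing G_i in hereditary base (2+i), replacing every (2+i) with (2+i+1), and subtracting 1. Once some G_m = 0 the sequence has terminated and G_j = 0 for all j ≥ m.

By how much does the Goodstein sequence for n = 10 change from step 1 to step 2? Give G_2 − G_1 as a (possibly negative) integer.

G_0 = 10. HB_2(10) = 2^(2 + 1) + 2. Bump = 84. G_1 = 83.
G_1 = 83. HB_3(83) = 3^(3 + 1) + 2. Bump = 1026. G_2 = 1025.

942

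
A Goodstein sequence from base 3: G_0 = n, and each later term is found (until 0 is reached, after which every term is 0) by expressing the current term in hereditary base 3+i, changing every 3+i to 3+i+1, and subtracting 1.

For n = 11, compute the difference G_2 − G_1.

8

step 0: 11 = 3^2 + 2; sub 4 for 3: 4^2 + 2; = 18; G_1 = 18−1 = 17
step 1: 17 = 4^2 + 1; sub 5 for 4: 5^2 + 1; = 26; G_2 = 26−1 = 25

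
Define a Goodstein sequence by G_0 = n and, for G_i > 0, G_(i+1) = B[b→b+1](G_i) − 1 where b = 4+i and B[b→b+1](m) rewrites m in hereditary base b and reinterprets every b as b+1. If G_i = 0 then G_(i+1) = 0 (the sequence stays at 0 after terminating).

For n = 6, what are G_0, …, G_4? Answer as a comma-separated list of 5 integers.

6, 6, 6, 6, 5

i=0: 6 = 4 + 2 (b=4); 4→5: 5 + 2 = 7; 7−1 = 6
i=1: 6 = 5 + 1 (b=5); 5→6: 6 + 1 = 7; 7−1 = 6
i=2: 6 = 6 (b=6); 6→7: 7 = 7; 7−1 = 6
i=3: 6 = 6 (b=7); 7→8: 6 = 6; 6−1 = 5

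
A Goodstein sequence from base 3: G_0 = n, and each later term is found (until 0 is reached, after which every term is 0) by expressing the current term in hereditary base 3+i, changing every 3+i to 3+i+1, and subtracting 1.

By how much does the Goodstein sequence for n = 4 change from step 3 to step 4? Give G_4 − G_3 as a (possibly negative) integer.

i=0: 4 = 3 + 1 (b=3); 3→4: 4 + 1 = 5; 5−1 = 4
i=1: 4 = 4 (b=4); 4→5: 5 = 5; 5−1 = 4
i=2: 4 = 4 (b=5); 5→6: 4 = 4; 4−1 = 3
i=3: 3 = 3 (b=6); 6→7: 3 = 3; 3−1 = 2

-1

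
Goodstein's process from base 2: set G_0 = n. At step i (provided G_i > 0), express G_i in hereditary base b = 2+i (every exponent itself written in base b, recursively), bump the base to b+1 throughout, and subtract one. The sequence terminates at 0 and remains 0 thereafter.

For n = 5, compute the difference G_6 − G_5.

554

5 —HB2→ 2^2 + 1 —bump→ 3^3 + 1 = 28 —(−1)→ 27
27 —HB3→ 3^3 —bump→ 4^4 = 256 —(−1)→ 255
255 —HB4→ 3·4^3 + 3·4^2 + 3·4 + 3 —bump→ 3·5^3 + 3·5^2 + 3·5 + 3 = 468 —(−1)→ 467
467 —HB5→ 3·5^3 + 3·5^2 + 3·5 + 2 —bump→ 3·6^3 + 3·6^2 + 3·6 + 2 = 776 —(−1)→ 775
775 —HB6→ 3·6^3 + 3·6^2 + 3·6 + 1 —bump→ 3·7^3 + 3·7^2 + 3·7 + 1 = 1198 —(−1)→ 1197
1197 —HB7→ 3·7^3 + 3·7^2 + 3·7 —bump→ 3·8^3 + 3·8^2 + 3·8 = 1752 —(−1)→ 1751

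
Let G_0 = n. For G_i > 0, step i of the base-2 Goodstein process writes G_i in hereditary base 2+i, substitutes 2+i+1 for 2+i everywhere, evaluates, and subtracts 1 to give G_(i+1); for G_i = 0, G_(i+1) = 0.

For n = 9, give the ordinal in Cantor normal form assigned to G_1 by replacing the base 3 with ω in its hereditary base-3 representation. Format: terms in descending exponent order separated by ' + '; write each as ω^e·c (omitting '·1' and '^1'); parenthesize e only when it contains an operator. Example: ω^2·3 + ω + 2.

ω^(ω + 1)

step 0: 9 = 2^(2 + 1) + 1; sub 3 for 2: 3^(3 + 1) + 1; = 82; G_1 = 82−1 = 81
step 1: 81 = 3^(3 + 1); sub 4 for 3: 4^(4 + 1); = 1024; G_2 = 1024−1 = 1023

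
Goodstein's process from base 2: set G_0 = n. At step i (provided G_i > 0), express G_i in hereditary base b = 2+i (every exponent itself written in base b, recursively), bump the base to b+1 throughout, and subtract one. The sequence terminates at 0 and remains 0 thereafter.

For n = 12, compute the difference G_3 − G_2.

14620

i=0: 12 = 2^(2 + 1) + 2^2 (b=2); 2→3: 3^(3 + 1) + 3^3 = 108; 108−1 = 107
i=1: 107 = 3^(3 + 1) + 2·3^2 + 2·3 + 2 (b=3); 3→4: 4^(4 + 1) + 2·4^2 + 2·4 + 2 = 1066; 1066−1 = 1065
i=2: 1065 = 4^(4 + 1) + 2·4^2 + 2·4 + 1 (b=4); 4→5: 5^(5 + 1) + 2·5^2 + 2·5 + 1 = 15686; 15686−1 = 15685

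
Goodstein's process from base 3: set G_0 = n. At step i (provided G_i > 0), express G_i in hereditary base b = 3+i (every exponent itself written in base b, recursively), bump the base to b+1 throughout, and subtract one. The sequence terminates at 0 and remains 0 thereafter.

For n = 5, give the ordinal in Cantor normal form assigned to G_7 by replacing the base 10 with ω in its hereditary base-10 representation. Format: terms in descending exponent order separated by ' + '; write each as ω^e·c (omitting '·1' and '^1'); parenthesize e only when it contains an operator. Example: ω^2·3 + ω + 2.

i=0: 5 = 3 + 2 (b=3); 3→4: 4 + 2 = 6; 6−1 = 5
i=1: 5 = 4 + 1 (b=4); 4→5: 5 + 1 = 6; 6−1 = 5
i=2: 5 = 5 (b=5); 5→6: 6 = 6; 6−1 = 5
i=3: 5 = 5 (b=6); 6→7: 5 = 5; 5−1 = 4
i=4: 4 = 4 (b=7); 7→8: 4 = 4; 4−1 = 3
i=5: 3 = 3 (b=8); 8→9: 3 = 3; 3−1 = 2
i=6: 2 = 2 (b=9); 9→10: 2 = 2; 2−1 = 1
i=7: 1 = 1 (b=10); 10→11: 1 = 1; 1−1 = 0

1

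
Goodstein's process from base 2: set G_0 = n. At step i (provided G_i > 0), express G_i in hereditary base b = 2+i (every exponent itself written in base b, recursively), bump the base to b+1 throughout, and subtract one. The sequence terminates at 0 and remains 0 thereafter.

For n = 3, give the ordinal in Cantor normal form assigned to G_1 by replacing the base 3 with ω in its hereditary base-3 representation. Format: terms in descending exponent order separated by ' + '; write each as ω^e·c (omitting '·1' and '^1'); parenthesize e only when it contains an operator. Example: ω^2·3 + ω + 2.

base 2: 3 = 2 + 1; at 3: 3 + 1 = 4; next = 3
base 3: 3 = 3; at 4: 4 = 4; next = 3

ω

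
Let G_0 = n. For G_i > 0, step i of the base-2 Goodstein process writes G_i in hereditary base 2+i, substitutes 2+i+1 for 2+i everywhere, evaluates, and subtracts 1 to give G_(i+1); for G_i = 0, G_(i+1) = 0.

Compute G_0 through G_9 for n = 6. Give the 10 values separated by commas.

step 0: 6 = 2^2 + 2; sub 3 for 2: 3^3 + 3; = 30; G_1 = 30−1 = 29
step 1: 29 = 3^3 + 2; sub 4 for 3: 4^4 + 2; = 258; G_2 = 258−1 = 257
step 2: 257 = 4^4 + 1; sub 5 for 4: 5^5 + 1; = 3126; G_3 = 3126−1 = 3125
step 3: 3125 = 5^5; sub 6 for 5: 6^6; = 46656; G_4 = 46656−1 = 46655
step 4: 46655 = 5·6^5 + 5·6^4 + 5·6^3 + 5·6^2 + 5·6 + 5; sub 7 for 6: 5·7^5 + 5·7^4 + 5·7^3 + 5·7^2 + 5·7 + 5; = 98040; G_5 = 98040−1 = 98039
step 5: 98039 = 5·7^5 + 5·7^4 + 5·7^3 + 5·7^2 + 5·7 + 4; sub 8 for 7: 5·8^5 + 5·8^4 + 5·8^3 + 5·8^2 + 5·8 + 4; = 187244; G_6 = 187244−1 = 187243
step 6: 187243 = 5·8^5 + 5·8^4 + 5·8^3 + 5·8^2 + 5·8 + 3; sub 9 for 8: 5·9^5 + 5·9^4 + 5·9^3 + 5·9^2 + 5·9 + 3; = 332148; G_7 = 332148−1 = 332147
step 7: 332147 = 5·9^5 + 5·9^4 + 5·9^3 + 5·9^2 + 5·9 + 2; sub 10 for 9: 5·10^5 + 5·10^4 + 5·10^3 + 5·10^2 + 5·10 + 2; = 555552; G_8 = 555552−1 = 555551
step 8: 555551 = 5·10^5 + 5·10^4 + 5·10^3 + 5·10^2 + 5·10 + 1; sub 11 for 10: 5·11^5 + 5·11^4 + 5·11^3 + 5·11^2 + 5·11 + 1; = 885776; G_9 = 885776−1 = 885775

6, 29, 257, 3125, 46655, 98039, 187243, 332147, 555551, 885775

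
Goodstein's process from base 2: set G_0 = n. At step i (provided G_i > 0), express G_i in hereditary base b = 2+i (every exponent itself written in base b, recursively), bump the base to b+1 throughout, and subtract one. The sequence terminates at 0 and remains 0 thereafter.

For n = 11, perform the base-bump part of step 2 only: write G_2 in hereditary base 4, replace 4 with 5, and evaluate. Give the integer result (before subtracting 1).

15628

11 —HB2→ 2^(2 + 1) + 2 + 1 —bump→ 3^(3 + 1) + 3 + 1 = 85 —(−1)→ 84
84 —HB3→ 3^(3 + 1) + 3 —bump→ 4^(4 + 1) + 4 = 1028 —(−1)→ 1027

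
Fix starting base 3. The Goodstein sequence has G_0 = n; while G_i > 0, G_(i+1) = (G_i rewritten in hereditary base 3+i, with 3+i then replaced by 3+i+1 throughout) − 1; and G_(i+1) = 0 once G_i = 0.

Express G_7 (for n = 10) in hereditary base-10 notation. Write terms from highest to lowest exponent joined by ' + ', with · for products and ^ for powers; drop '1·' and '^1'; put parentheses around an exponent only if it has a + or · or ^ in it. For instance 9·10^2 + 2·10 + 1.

3·10 + 9

[0] 10 ≡ 3^2 + 1 (base 3). Lift 4: 17. −1: 16.
[1] 16 ≡ 4^2 (base 4). Lift 5: 25. −1: 24.
[2] 24 ≡ 4·5 + 4 (base 5). Lift 6: 28. −1: 27.
[3] 27 ≡ 4·6 + 3 (base 6). Lift 7: 31. −1: 30.
[4] 30 ≡ 4·7 + 2 (base 7). Lift 8: 34. −1: 33.
[5] 33 ≡ 4·8 + 1 (base 8). Lift 9: 37. −1: 36.
[6] 36 ≡ 4·9 (base 9). Lift 10: 40. −1: 39.
[7] 39 ≡ 3·10 + 9 (base 10). Lift 11: 42. −1: 41.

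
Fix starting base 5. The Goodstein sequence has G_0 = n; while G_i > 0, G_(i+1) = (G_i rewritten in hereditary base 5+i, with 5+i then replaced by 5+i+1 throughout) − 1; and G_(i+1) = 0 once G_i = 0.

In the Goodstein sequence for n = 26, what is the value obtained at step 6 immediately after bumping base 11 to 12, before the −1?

(0) 26|_5 = 5^2 + 1 ↦ 6^2 + 1|_6 = 37 ⇒ 36
(1) 36|_6 = 6^2 ↦ 7^2|_7 = 49 ⇒ 48
(2) 48|_7 = 6·7 + 6 ↦ 6·8 + 6|_8 = 54 ⇒ 53
(3) 53|_8 = 6·8 + 5 ↦ 6·9 + 5|_9 = 59 ⇒ 58
(4) 58|_9 = 6·9 + 4 ↦ 6·10 + 4|_10 = 64 ⇒ 63
(5) 63|_10 = 6·10 + 3 ↦ 6·11 + 3|_11 = 69 ⇒ 68
(6) 68|_11 = 6·11 + 2 ↦ 6·12 + 2|_12 = 74 ⇒ 73

74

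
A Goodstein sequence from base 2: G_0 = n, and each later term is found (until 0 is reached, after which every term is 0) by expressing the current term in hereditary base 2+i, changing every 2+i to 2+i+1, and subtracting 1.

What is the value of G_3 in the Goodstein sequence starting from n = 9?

G_0 = 9. HB_2(9) = 2^(2 + 1) + 1. Bump = 82. G_1 = 81.
G_1 = 81. HB_3(81) = 3^(3 + 1). Bump = 1024. G_2 = 1023.
G_2 = 1023. HB_4(1023) = 3·4^4 + 3·4^3 + 3·4^2 + 3·4 + 3. Bump = 9843. G_3 = 9842.

9842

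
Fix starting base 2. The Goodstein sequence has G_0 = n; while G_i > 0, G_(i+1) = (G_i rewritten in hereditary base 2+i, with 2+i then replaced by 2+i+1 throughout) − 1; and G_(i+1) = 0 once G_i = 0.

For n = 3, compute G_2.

(0) 3|_2 = 2 + 1 ↦ 3 + 1|_3 = 4 ⇒ 3
(1) 3|_3 = 3 ↦ 4|_4 = 4 ⇒ 3
(2) 3|_4 = 3 ↦ 3|_5 = 3 ⇒ 2

3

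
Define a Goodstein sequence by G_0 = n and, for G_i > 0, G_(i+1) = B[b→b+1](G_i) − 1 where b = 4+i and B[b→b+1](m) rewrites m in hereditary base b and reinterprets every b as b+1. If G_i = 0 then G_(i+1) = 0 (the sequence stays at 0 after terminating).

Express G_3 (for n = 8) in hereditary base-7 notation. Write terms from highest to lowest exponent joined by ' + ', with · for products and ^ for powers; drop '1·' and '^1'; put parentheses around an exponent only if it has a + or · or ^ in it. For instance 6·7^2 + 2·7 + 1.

7 + 2

base 4: 8 = 2·4; at 5: 2·5 = 10; next = 9
base 5: 9 = 5 + 4; at 6: 6 + 4 = 10; next = 9
base 6: 9 = 6 + 3; at 7: 7 + 3 = 10; next = 9
base 7: 9 = 7 + 2; at 8: 8 + 2 = 10; next = 9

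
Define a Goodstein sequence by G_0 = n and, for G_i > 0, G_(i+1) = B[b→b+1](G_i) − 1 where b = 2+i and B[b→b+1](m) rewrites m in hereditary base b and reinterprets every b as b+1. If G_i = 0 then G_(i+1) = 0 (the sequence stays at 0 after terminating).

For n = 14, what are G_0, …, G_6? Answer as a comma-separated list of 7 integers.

14, 110, 1281, 18750, 326591, 5862840, 134404971

step 0: 14 = 2^(2 + 1) + 2^2 + 2; sub 3 for 2: 3^(3 + 1) + 3^3 + 3; = 111; G_1 = 111−1 = 110
step 1: 110 = 3^(3 + 1) + 3^3 + 2; sub 4 for 3: 4^(4 + 1) + 4^4 + 2; = 1282; G_2 = 1282−1 = 1281
step 2: 1281 = 4^(4 + 1) + 4^4 + 1; sub 5 for 4: 5^(5 + 1) + 5^5 + 1; = 18751; G_3 = 18751−1 = 18750
step 3: 18750 = 5^(5 + 1) + 5^5; sub 6 for 5: 6^(6 + 1) + 6^6; = 326592; G_4 = 326592−1 = 326591
step 4: 326591 = 6^(6 + 1) + 5·6^5 + 5·6^4 + 5·6^3 + 5·6^2 + 5·6 + 5; sub 7 for 6: 7^(7 + 1) + 5·7^5 + 5·7^4 + 5·7^3 + 5·7^2 + 5·7 + 5; = 5862841; G_5 = 5862841−1 = 5862840
step 5: 5862840 = 7^(7 + 1) + 5·7^5 + 5·7^4 + 5·7^3 + 5·7^2 + 5·7 + 4; sub 8 for 7: 8^(8 + 1) + 5·8^5 + 5·8^4 + 5·8^3 + 5·8^2 + 5·8 + 4; = 134404972; G_6 = 134404972−1 = 134404971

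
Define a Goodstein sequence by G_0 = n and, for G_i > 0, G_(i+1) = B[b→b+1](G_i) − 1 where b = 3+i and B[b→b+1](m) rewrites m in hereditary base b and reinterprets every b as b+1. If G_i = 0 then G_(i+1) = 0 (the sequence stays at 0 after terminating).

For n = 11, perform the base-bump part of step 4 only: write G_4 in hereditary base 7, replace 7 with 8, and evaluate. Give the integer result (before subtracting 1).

base 3: 11 = 3^2 + 2; at 4: 4^2 + 2 = 18; next = 17
base 4: 17 = 4^2 + 1; at 5: 5^2 + 1 = 26; next = 25
base 5: 25 = 5^2; at 6: 6^2 = 36; next = 35
base 6: 35 = 5·6 + 5; at 7: 5·7 + 5 = 40; next = 39

44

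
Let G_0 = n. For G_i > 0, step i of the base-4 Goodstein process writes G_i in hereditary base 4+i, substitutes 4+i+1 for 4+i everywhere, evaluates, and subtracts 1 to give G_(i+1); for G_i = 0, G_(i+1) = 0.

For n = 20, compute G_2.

step 0: 20 = 4^2 + 4; sub 5 for 4: 5^2 + 5; = 30; G_1 = 30−1 = 29
step 1: 29 = 5^2 + 4; sub 6 for 5: 6^2 + 4; = 40; G_2 = 40−1 = 39
step 2: 39 = 6^2 + 3; sub 7 for 6: 7^2 + 3; = 52; G_3 = 52−1 = 51

39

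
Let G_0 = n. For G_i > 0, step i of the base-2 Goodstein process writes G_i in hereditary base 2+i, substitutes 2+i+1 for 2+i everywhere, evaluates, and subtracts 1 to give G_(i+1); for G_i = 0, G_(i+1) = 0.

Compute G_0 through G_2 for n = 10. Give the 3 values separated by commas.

base 2: 10 = 2^(2 + 1) + 2; at 3: 3^(3 + 1) + 3 = 84; next = 83
base 3: 83 = 3^(3 + 1) + 2; at 4: 4^(4 + 1) + 2 = 1026; next = 1025

10, 83, 1025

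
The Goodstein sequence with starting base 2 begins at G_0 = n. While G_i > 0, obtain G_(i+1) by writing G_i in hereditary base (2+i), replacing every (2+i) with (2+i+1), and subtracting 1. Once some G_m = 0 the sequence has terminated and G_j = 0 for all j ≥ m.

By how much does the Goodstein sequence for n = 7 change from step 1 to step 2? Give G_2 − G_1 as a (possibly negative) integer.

G_0=7  [base 2] 2^2 + 2 + 1  →[2↦3]→  3^3 + 3 + 1 = 31  −1 ⇒ G_1=30
G_1=30  [base 3] 3^3 + 3  →[3↦4]→  4^4 + 4 = 260  −1 ⇒ G_2=259

229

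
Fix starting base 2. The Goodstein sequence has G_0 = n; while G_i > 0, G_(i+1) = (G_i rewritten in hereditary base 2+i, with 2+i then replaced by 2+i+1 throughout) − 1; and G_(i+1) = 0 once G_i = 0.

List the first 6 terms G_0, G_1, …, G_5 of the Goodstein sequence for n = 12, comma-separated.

12, 107, 1065, 15685, 280019, 5764910

(0) 12|_2 = 2^(2 + 1) + 2^2 ↦ 3^(3 + 1) + 3^3|_3 = 108 ⇒ 107
(1) 107|_3 = 3^(3 + 1) + 2·3^2 + 2·3 + 2 ↦ 4^(4 + 1) + 2·4^2 + 2·4 + 2|_4 = 1066 ⇒ 1065
(2) 1065|_4 = 4^(4 + 1) + 2·4^2 + 2·4 + 1 ↦ 5^(5 + 1) + 2·5^2 + 2·5 + 1|_5 = 15686 ⇒ 15685
(3) 15685|_5 = 5^(5 + 1) + 2·5^2 + 2·5 ↦ 6^(6 + 1) + 2·6^2 + 2·6|_6 = 280020 ⇒ 280019
(4) 280019|_6 = 6^(6 + 1) + 2·6^2 + 6 + 5 ↦ 7^(7 + 1) + 2·7^2 + 7 + 5|_7 = 5764911 ⇒ 5764910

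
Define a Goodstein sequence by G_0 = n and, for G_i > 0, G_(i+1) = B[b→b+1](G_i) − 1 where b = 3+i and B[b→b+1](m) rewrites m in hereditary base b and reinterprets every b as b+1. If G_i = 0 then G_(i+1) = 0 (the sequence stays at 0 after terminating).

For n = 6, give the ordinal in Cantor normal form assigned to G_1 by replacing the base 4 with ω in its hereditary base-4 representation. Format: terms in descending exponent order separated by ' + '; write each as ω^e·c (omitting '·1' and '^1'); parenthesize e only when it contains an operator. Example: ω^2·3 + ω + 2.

step 0: 6 = 2·3; sub 4 for 3: 2·4; = 8; G_1 = 8−1 = 7
step 1: 7 = 4 + 3; sub 5 for 4: 5 + 3; = 8; G_2 = 8−1 = 7

ω + 3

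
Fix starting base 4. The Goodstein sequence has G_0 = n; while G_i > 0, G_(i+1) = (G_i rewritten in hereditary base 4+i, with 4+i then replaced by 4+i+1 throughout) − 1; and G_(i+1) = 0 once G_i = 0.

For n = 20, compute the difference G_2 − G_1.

base 4: 20 = 4^2 + 4; at 5: 5^2 + 5 = 30; next = 29
base 5: 29 = 5^2 + 4; at 6: 6^2 + 4 = 40; next = 39

10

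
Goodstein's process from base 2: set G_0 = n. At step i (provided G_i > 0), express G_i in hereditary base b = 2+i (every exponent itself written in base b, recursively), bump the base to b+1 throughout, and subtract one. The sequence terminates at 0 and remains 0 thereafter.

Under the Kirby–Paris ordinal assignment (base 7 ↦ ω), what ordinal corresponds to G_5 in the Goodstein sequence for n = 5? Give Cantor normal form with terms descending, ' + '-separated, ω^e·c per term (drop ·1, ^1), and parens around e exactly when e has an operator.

G_0 = 5. HB_2(5) = 2^2 + 1. Bump = 28. G_1 = 27.
G_1 = 27. HB_3(27) = 3^3. Bump = 256. G_2 = 255.
G_2 = 255. HB_4(255) = 3·4^3 + 3·4^2 + 3·4 + 3. Bump = 468. G_3 = 467.
G_3 = 467. HB_5(467) = 3·5^3 + 3·5^2 + 3·5 + 2. Bump = 776. G_4 = 775.
G_4 = 775. HB_6(775) = 3·6^3 + 3·6^2 + 3·6 + 1. Bump = 1198. G_5 = 1197.
G_5 = 1197. HB_7(1197) = 3·7^3 + 3·7^2 + 3·7. Bump = 1752. G_6 = 1751.

ω^3·3 + ω^2·3 + ω·3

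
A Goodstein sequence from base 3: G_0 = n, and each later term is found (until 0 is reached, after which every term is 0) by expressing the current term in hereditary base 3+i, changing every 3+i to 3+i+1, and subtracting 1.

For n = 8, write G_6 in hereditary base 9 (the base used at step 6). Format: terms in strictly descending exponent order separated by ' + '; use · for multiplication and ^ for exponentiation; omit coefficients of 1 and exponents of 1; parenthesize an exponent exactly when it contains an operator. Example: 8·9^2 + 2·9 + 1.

8 —HB3→ 2·3 + 2 —bump→ 2·4 + 2 = 10 —(−1)→ 9
9 —HB4→ 2·4 + 1 —bump→ 2·5 + 1 = 11 —(−1)→ 10
10 —HB5→ 2·5 —bump→ 2·6 = 12 —(−1)→ 11
11 —HB6→ 6 + 5 —bump→ 7 + 5 = 12 —(−1)→ 11
11 —HB7→ 7 + 4 —bump→ 8 + 4 = 12 —(−1)→ 11
11 —HB8→ 8 + 3 —bump→ 9 + 3 = 12 —(−1)→ 11
11 —HB9→ 9 + 2 —bump→ 10 + 2 = 12 —(−1)→ 11

9 + 2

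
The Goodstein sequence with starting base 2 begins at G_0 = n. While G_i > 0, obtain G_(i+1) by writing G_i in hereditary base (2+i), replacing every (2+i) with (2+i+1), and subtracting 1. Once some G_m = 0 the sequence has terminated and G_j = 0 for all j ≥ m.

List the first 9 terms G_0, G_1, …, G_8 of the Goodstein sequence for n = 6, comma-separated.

[0] 6 ≡ 2^2 + 2 (base 2). Lift 3: 30. −1: 29.
[1] 29 ≡ 3^3 + 2 (base 3). Lift 4: 258. −1: 257.
[2] 257 ≡ 4^4 + 1 (base 4). Lift 5: 3126. −1: 3125.
[3] 3125 ≡ 5^5 (base 5). Lift 6: 46656. −1: 46655.
[4] 46655 ≡ 5·6^5 + 5·6^4 + 5·6^3 + 5·6^2 + 5·6 + 5 (base 6). Lift 7: 98040. −1: 98039.
[5] 98039 ≡ 5·7^5 + 5·7^4 + 5·7^3 + 5·7^2 + 5·7 + 4 (base 7). Lift 8: 187244. −1: 187243.
[6] 187243 ≡ 5·8^5 + 5·8^4 + 5·8^3 + 5·8^2 + 5·8 + 3 (base 8). Lift 9: 332148. −1: 332147.
[7] 332147 ≡ 5·9^5 + 5·9^4 + 5·9^3 + 5·9^2 + 5·9 + 2 (base 9). Lift 10: 555552. −1: 555551.

6, 29, 257, 3125, 46655, 98039, 187243, 332147, 555551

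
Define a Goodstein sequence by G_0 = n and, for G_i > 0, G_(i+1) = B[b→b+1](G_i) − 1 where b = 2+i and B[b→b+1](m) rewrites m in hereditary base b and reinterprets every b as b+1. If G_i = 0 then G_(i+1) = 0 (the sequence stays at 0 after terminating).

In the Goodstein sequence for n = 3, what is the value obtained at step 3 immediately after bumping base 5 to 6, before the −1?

2

G_0 = 3. HB_2(3) = 2 + 1. Bump = 4. G_1 = 3.
G_1 = 3. HB_3(3) = 3. Bump = 4. G_2 = 3.
G_2 = 3. HB_4(3) = 3. Bump = 3. G_3 = 2.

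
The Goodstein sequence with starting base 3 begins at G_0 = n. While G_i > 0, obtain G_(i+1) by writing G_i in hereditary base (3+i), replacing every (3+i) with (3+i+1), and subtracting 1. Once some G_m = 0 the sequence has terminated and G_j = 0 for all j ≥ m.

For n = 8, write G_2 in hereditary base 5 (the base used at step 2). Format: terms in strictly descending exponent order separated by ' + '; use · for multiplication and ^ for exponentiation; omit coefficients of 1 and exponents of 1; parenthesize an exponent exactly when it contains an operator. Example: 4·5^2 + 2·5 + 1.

G_0 = 8. HB_3(8) = 2·3 + 2. Bump = 10. G_1 = 9.
G_1 = 9. HB_4(9) = 2·4 + 1. Bump = 11. G_2 = 10.
G_2 = 10. HB_5(10) = 2·5. Bump = 12. G_3 = 11.

2·5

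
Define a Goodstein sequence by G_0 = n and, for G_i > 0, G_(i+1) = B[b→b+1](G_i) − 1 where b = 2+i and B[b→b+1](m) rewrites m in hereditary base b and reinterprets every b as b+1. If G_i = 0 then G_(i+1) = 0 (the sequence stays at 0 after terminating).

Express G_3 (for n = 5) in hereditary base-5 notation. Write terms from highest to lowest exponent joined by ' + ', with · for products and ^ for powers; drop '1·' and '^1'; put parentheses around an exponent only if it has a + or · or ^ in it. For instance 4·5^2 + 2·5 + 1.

[0] 5 ≡ 2^2 + 1 (base 2). Lift 3: 28. −1: 27.
[1] 27 ≡ 3^3 (base 3). Lift 4: 256. −1: 255.
[2] 255 ≡ 3·4^3 + 3·4^2 + 3·4 + 3 (base 4). Lift 5: 468. −1: 467.
[3] 467 ≡ 3·5^3 + 3·5^2 + 3·5 + 2 (base 5). Lift 6: 776. −1: 775.

3·5^3 + 3·5^2 + 3·5 + 2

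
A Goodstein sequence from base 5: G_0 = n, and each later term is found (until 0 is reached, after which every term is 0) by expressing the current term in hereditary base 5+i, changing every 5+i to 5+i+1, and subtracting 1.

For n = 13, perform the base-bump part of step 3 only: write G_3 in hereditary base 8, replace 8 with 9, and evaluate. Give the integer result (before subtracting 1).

18

i=0: 13 = 2·5 + 3 (b=5); 5→6: 2·6 + 3 = 15; 15−1 = 14
i=1: 14 = 2·6 + 2 (b=6); 6→7: 2·7 + 2 = 16; 16−1 = 15
i=2: 15 = 2·7 + 1 (b=7); 7→8: 2·8 + 1 = 17; 17−1 = 16
i=3: 16 = 2·8 (b=8); 8→9: 2·9 = 18; 18−1 = 17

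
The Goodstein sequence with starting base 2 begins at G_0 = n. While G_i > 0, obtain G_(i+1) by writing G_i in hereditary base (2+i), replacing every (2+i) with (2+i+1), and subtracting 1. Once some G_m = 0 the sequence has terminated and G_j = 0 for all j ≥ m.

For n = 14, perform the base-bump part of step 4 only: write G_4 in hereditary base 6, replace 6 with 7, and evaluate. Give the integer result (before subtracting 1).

5862841

base 2: 14 = 2^(2 + 1) + 2^2 + 2; at 3: 3^(3 + 1) + 3^3 + 3 = 111; next = 110
base 3: 110 = 3^(3 + 1) + 3^3 + 2; at 4: 4^(4 + 1) + 4^4 + 2 = 1282; next = 1281
base 4: 1281 = 4^(4 + 1) + 4^4 + 1; at 5: 5^(5 + 1) + 5^5 + 1 = 18751; next = 18750
base 5: 18750 = 5^(5 + 1) + 5^5; at 6: 6^(6 + 1) + 6^6 = 326592; next = 326591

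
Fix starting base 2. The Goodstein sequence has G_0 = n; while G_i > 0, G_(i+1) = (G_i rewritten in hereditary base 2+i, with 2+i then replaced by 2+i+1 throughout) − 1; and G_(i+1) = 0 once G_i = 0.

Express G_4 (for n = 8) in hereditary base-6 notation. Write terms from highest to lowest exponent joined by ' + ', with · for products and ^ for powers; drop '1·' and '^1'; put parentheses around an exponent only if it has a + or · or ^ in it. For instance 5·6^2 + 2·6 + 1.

2·6^6 + 2·6^2 + 6 + 5

step 0: 8 = 2^(2 + 1); sub 3 for 2: 3^(3 + 1); = 81; G_1 = 81−1 = 80
step 1: 80 = 2·3^3 + 2·3^2 + 2·3 + 2; sub 4 for 3: 2·4^4 + 2·4^2 + 2·4 + 2; = 554; G_2 = 554−1 = 553
step 2: 553 = 2·4^4 + 2·4^2 + 2·4 + 1; sub 5 for 4: 2·5^5 + 2·5^2 + 2·5 + 1; = 6311; G_3 = 6311−1 = 6310
step 3: 6310 = 2·5^5 + 2·5^2 + 2·5; sub 6 for 5: 2·6^6 + 2·6^2 + 2·6; = 93396; G_4 = 93396−1 = 93395
step 4: 93395 = 2·6^6 + 2·6^2 + 6 + 5; sub 7 for 6: 2·7^7 + 2·7^2 + 7 + 5; = 1647196; G_5 = 1647196−1 = 1647195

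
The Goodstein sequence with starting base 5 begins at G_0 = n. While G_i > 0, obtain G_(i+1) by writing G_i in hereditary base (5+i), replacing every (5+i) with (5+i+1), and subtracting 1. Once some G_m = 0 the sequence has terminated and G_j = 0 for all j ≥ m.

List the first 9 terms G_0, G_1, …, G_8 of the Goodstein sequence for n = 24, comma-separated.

24 —HB5→ 4·5 + 4 —bump→ 4·6 + 4 = 28 —(−1)→ 27
27 —HB6→ 4·6 + 3 —bump→ 4·7 + 3 = 31 —(−1)→ 30
30 —HB7→ 4·7 + 2 —bump→ 4·8 + 2 = 34 —(−1)→ 33
33 —HB8→ 4·8 + 1 —bump→ 4·9 + 1 = 37 —(−1)→ 36
36 —HB9→ 4·9 —bump→ 4·10 = 40 —(−1)→ 39
39 —HB10→ 3·10 + 9 —bump→ 3·11 + 9 = 42 —(−1)→ 41
41 —HB11→ 3·11 + 8 —bump→ 3·12 + 8 = 44 —(−1)→ 43
43 —HB12→ 3·12 + 7 —bump→ 3·13 + 7 = 46 —(−1)→ 45

24, 27, 30, 33, 36, 39, 41, 43, 45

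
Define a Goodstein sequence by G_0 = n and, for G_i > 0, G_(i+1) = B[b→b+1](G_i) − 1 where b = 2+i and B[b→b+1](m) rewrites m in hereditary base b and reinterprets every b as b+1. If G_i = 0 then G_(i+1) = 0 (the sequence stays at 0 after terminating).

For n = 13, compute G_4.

280711

(0) 13|_2 = 2^(2 + 1) + 2^2 + 1 ↦ 3^(3 + 1) + 3^3 + 1|_3 = 109 ⇒ 108
(1) 108|_3 = 3^(3 + 1) + 3^3 ↦ 4^(4 + 1) + 4^4|_4 = 1280 ⇒ 1279
(2) 1279|_4 = 4^(4 + 1) + 3·4^3 + 3·4^2 + 3·4 + 3 ↦ 5^(5 + 1) + 3·5^3 + 3·5^2 + 3·5 + 3|_5 = 16093 ⇒ 16092
(3) 16092|_5 = 5^(5 + 1) + 3·5^3 + 3·5^2 + 3·5 + 2 ↦ 6^(6 + 1) + 3·6^3 + 3·6^2 + 3·6 + 2|_6 = 280712 ⇒ 280711
(4) 280711|_6 = 6^(6 + 1) + 3·6^3 + 3·6^2 + 3·6 + 1 ↦ 7^(7 + 1) + 3·7^3 + 3·7^2 + 3·7 + 1|_7 = 5765999 ⇒ 5765998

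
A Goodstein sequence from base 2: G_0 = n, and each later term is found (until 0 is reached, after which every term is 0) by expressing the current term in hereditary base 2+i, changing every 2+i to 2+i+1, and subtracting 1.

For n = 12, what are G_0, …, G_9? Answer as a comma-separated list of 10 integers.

12, 107, 1065, 15685, 280019, 5764910, 134217867, 3486784574, 100000000211, 3138428376974

base 2: 12 = 2^(2 + 1) + 2^2; at 3: 3^(3 + 1) + 3^3 = 108; next = 107
base 3: 107 = 3^(3 + 1) + 2·3^2 + 2·3 + 2; at 4: 4^(4 + 1) + 2·4^2 + 2·4 + 2 = 1066; next = 1065
base 4: 1065 = 4^(4 + 1) + 2·4^2 + 2·4 + 1; at 5: 5^(5 + 1) + 2·5^2 + 2·5 + 1 = 15686; next = 15685
base 5: 15685 = 5^(5 + 1) + 2·5^2 + 2·5; at 6: 6^(6 + 1) + 2·6^2 + 2·6 = 280020; next = 280019
base 6: 280019 = 6^(6 + 1) + 2·6^2 + 6 + 5; at 7: 7^(7 + 1) + 2·7^2 + 7 + 5 = 5764911; next = 5764910
base 7: 5764910 = 7^(7 + 1) + 2·7^2 + 7 + 4; at 8: 8^(8 + 1) + 2·8^2 + 8 + 4 = 134217868; next = 134217867
base 8: 134217867 = 8^(8 + 1) + 2·8^2 + 8 + 3; at 9: 9^(9 + 1) + 2·9^2 + 9 + 3 = 3486784575; next = 3486784574
base 9: 3486784574 = 9^(9 + 1) + 2·9^2 + 9 + 2; at 10: 10^(10 + 1) + 2·10^2 + 10 + 2 = 100000000212; next = 100000000211
base 10: 100000000211 = 10^(10 + 1) + 2·10^2 + 10 + 1; at 11: 11^(11 + 1) + 2·11^2 + 11 + 1 = 3138428376975; next = 3138428376974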